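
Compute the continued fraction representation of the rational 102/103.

[0; 1, 102]

Run the Euclidean algorithm on 102 and 103; the successive quotients are the partial quotients a_0, a_1, ... (each step inverts the fractional part left over by the previous one):
  102 = 0*103 + 102, so a_0 = 0.
  103 = 1*102 + 1, so a_1 = 1.
  102 = 102*1 + 0, so a_2 = 102.
The remainder reaches 0 after 3 divisions, so the expansion has 3 partial quotients, read off in order.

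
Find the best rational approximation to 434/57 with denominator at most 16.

99/13

Expand x = 434/57 as a continued fraction with the Euclidean algorithm:
  434 = 7*57 + 35, so a_0 = 7.
  57 = 1*35 + 22, so a_1 = 1.
  35 = 1*22 + 13, so a_2 = 1.
  22 = 1*13 + 9, so a_3 = 1.
  13 = 1*9 + 4, so a_4 = 1.
  9 = 2*4 + 1, so a_5 = 2.
  4 = 4*1 + 0, so a_6 = 4.
so x = [7; 1, 1, 1, 1, 2, 4].
Convergents (p_i = a_i*p_{i-1} + p_{i-2}, q_i = a_i*q_{i-1} + q_{i-2} with p_{-2}=0, p_{-1}=1, q_{-2}=1, q_{-1}=0), until the denominator exceeds 16:
  i=0: a_0=7, p_0 = 7*1 + 0 = 7, q_0 = 7*0 + 1 = 1.
  i=1: a_1=1, p_1 = 1*7 + 1 = 8, q_1 = 1*1 + 0 = 1.
  i=2: a_2=1, p_2 = 1*8 + 7 = 15, q_2 = 1*1 + 1 = 2.
  i=3: a_3=1, p_3 = 1*15 + 8 = 23, q_3 = 1*2 + 1 = 3.
  i=4: a_4=1, p_4 = 1*23 + 15 = 38, q_4 = 1*3 + 2 = 5.
  i=5: a_5=2, p_5 = 2*38 + 23 = 99, q_5 = 2*5 + 3 = 13.
  i=6: a_6=4, p_6 = 4*99 + 38 = 434, q_6 = 4*13 + 5 = 57.
q_6 = 57 > 16, so the last convergent with denominator <= 16 is p_5/q_5 = 99/13.
The closest fraction with denominator <= 16 is either p_5/q_5 or the intermediate fraction (k*p_5 + p_4)/(k*q_5 + q_4) with the largest k >= 1 whose denominator stays <= 16; these approach x as k grows, and every other convergent or intermediate fraction in range is farther away.
Largest k: floor((16 - q_4)/q_5) = floor((16 - 5)/13) = 0.
Since k = 0, no intermediate fraction beyond p_5/q_5 has denominator <= 16, so the convergent 99/13 is the closest (its error is |434*13 - 99*57|/(57*13) = 1/741).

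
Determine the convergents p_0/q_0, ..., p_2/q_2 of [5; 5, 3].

5/1, 26/5, 83/16

Using the convergent recurrence p_i = a_i*p_{i-1} + p_{i-2}, q_i = a_i*q_{i-1} + q_{i-2} with p_{-2}=0, p_{-1}=1, q_{-2}=1, q_{-1}=0:
  i=0: a_0=5, p_0 = 5*1 + 0 = 5, q_0 = 5*0 + 1 = 1.
  i=1: a_1=5, p_1 = 5*5 + 1 = 26, q_1 = 5*1 + 0 = 5.
  i=2: a_2=3, p_2 = 3*26 + 5 = 83, q_2 = 3*5 + 1 = 16.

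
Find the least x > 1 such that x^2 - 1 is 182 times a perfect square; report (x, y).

First expand sqrt(182) as a continued fraction. With x_i = (sqrt(182) + m_i)/d_i and (m_0, d_0) = (0, 1): a_0 = floor(sqrt(182)) = 13, since 13^2 = 169 <= 182 < 196 = 14^2.
Iterate m_{i+1} = d_i*a_i - m_i, d_{i+1} = (182 - m_{i+1}^2)/d_i, a_{i+1} = floor((a_0 + m_{i+1})/d_{i+1}):
  m_1 = 1*13 - 0 = 13, d_1 = (182 - 13^2)/1 = 13/1 = 13, a_1 = floor((13 + 13)/13) = 2.
  m_2 = 13*2 - 13 = 13, d_2 = (182 - 13^2)/13 = 13/13 = 1, a_2 = floor((13 + 13)/1) = 26.
  m_3 = 1*26 - 13 = 13, d_3 = (182 - 13^2)/1 = 13/1 = 13: (m_3, d_3) = (m_1, d_1) = (13, 13), so from here the quotients repeat a_1, a_2; the period length is 2.
So sqrt(182) = [13; (2, 26)] with period length k = 2.
k is even, so the fundamental solution of x^2 - 182y^2 = 1 is (p_{k-1}, q_{k-1}) = (p_1, q_1); compute convergents through index 1.
Convergents (p_i = a_i*p_{i-1} + p_{i-2}, q_i = a_i*q_{i-1} + q_{i-2} with p_{-2}=0, p_{-1}=1, q_{-2}=1, q_{-1}=0):
  i=0: a_0=13, p_0 = 13*1 + 0 = 13, q_0 = 13*0 + 1 = 1.
  i=1: a_1=2, p_1 = 2*13 + 1 = 27, q_1 = 2*1 + 0 = 2.
Check: 27^2 - 182*2^2 = 729 - 728 = 1, so (x, y) = (27, 2) solves the equation, and by the theorem it is the least positive solution.

(x, y) = (27, 2)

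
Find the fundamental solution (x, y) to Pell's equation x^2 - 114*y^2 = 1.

(x, y) = (1025, 96)

First expand sqrt(114) as a continued fraction. With x_i = (sqrt(114) + m_i)/d_i and (m_0, d_0) = (0, 1): a_0 = floor(sqrt(114)) = 10, since 10^2 = 100 <= 114 < 121 = 11^2.
Iterate m_{i+1} = d_i*a_i - m_i, d_{i+1} = (114 - m_{i+1}^2)/d_i, a_{i+1} = floor((a_0 + m_{i+1})/d_{i+1}):
  m_1 = 1*10 - 0 = 10, d_1 = (114 - 10^2)/1 = 14/1 = 14, a_1 = floor((10 + 10)/14) = 1.
  m_2 = 14*1 - 10 = 4, d_2 = (114 - 4^2)/14 = 98/14 = 7, a_2 = floor((10 + 4)/7) = 2.
  m_3 = 7*2 - 4 = 10, d_3 = (114 - 10^2)/7 = 14/7 = 2, a_3 = floor((10 + 10)/2) = 10.
  m_4 = 2*10 - 10 = 10, d_4 = (114 - 10^2)/2 = 14/2 = 7, a_4 = floor((10 + 10)/7) = 2.
  m_5 = 7*2 - 10 = 4, d_5 = (114 - 4^2)/7 = 98/7 = 14, a_5 = floor((10 + 4)/14) = 1.
  m_6 = 14*1 - 4 = 10, d_6 = (114 - 10^2)/14 = 14/14 = 1, a_6 = floor((10 + 10)/1) = 20.
  m_7 = 1*20 - 10 = 10, d_7 = (114 - 10^2)/1 = 14/1 = 14: (m_7, d_7) = (m_1, d_1) = (10, 14), so from here the quotients repeat a_1, ..., a_6; the period length is 6.
So sqrt(114) = [10; (1, 2, 10, 2, 1, 20)] with period length k = 6.
k is even, so the fundamental solution of x^2 - 114y^2 = 1 is (p_{k-1}, q_{k-1}) = (p_5, q_5); compute convergents through index 5.
Convergents (p_i = a_i*p_{i-1} + p_{i-2}, q_i = a_i*q_{i-1} + q_{i-2} with p_{-2}=0, p_{-1}=1, q_{-2}=1, q_{-1}=0):
  i=0: a_0=10, p_0 = 10*1 + 0 = 10, q_0 = 10*0 + 1 = 1.
  i=1: a_1=1, p_1 = 1*10 + 1 = 11, q_1 = 1*1 + 0 = 1.
  i=2: a_2=2, p_2 = 2*11 + 10 = 32, q_2 = 2*1 + 1 = 3.
  i=3: a_3=10, p_3 = 10*32 + 11 = 331, q_3 = 10*3 + 1 = 31.
  i=4: a_4=2, p_4 = 2*331 + 32 = 694, q_4 = 2*31 + 3 = 65.
  i=5: a_5=1, p_5 = 1*694 + 331 = 1025, q_5 = 1*65 + 31 = 96.
Check: 1025^2 - 114*96^2 = 1050625 - 1050624 = 1, so (x, y) = (1025, 96) solves the equation, and by the theorem it is the least positive solution.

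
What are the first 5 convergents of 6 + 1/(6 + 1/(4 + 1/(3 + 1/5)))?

Using the convergent recurrence p_i = a_i*p_{i-1} + p_{i-2}, q_i = a_i*q_{i-1} + q_{i-2} with p_{-2}=0, p_{-1}=1, q_{-2}=1, q_{-1}=0:
  i=0: a_0=6, p_0 = 6*1 + 0 = 6, q_0 = 6*0 + 1 = 1.
  i=1: a_1=6, p_1 = 6*6 + 1 = 37, q_1 = 6*1 + 0 = 6.
  i=2: a_2=4, p_2 = 4*37 + 6 = 154, q_2 = 4*6 + 1 = 25.
  i=3: a_3=3, p_3 = 3*154 + 37 = 499, q_3 = 3*25 + 6 = 81.
  i=4: a_4=5, p_4 = 5*499 + 154 = 2649, q_4 = 5*81 + 25 = 430.

6/1, 37/6, 154/25, 499/81, 2649/430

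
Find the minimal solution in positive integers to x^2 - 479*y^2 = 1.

(x, y) = (2989440, 136591)

First expand sqrt(479) as a continued fraction. With x_i = (sqrt(479) + m_i)/d_i and (m_0, d_0) = (0, 1): a_0 = floor(sqrt(479)) = 21, since 21^2 = 441 <= 479 < 484 = 22^2.
Iterate m_{i+1} = d_i*a_i - m_i, d_{i+1} = (479 - m_{i+1}^2)/d_i, a_{i+1} = floor((a_0 + m_{i+1})/d_{i+1}):
  m_1 = 1*21 - 0 = 21, d_1 = (479 - 21^2)/1 = 38/1 = 38, a_1 = floor((21 + 21)/38) = 1.
  m_2 = 38*1 - 21 = 17, d_2 = (479 - 17^2)/38 = 190/38 = 5, a_2 = floor((21 + 17)/5) = 7.
  m_3 = 5*7 - 17 = 18, d_3 = (479 - 18^2)/5 = 155/5 = 31, a_3 = floor((21 + 18)/31) = 1.
  m_4 = 31*1 - 18 = 13, d_4 = (479 - 13^2)/31 = 310/31 = 10, a_4 = floor((21 + 13)/10) = 3.
  m_5 = 10*3 - 13 = 17, d_5 = (479 - 17^2)/10 = 190/10 = 19, a_5 = floor((21 + 17)/19) = 2.
  m_6 = 19*2 - 17 = 21, d_6 = (479 - 21^2)/19 = 38/19 = 2, a_6 = floor((21 + 21)/2) = 21.
  m_7 = 2*21 - 21 = 21, d_7 = (479 - 21^2)/2 = 38/2 = 19, a_7 = floor((21 + 21)/19) = 2.
  m_8 = 19*2 - 21 = 17, d_8 = (479 - 17^2)/19 = 190/19 = 10, a_8 = floor((21 + 17)/10) = 3.
  m_9 = 10*3 - 17 = 13, d_9 = (479 - 13^2)/10 = 310/10 = 31, a_9 = floor((21 + 13)/31) = 1.
  m_10 = 31*1 - 13 = 18, d_10 = (479 - 18^2)/31 = 155/31 = 5, a_10 = floor((21 + 18)/5) = 7.
  m_11 = 5*7 - 18 = 17, d_11 = (479 - 17^2)/5 = 190/5 = 38, a_11 = floor((21 + 17)/38) = 1.
  m_12 = 38*1 - 17 = 21, d_12 = (479 - 21^2)/38 = 38/38 = 1, a_12 = floor((21 + 21)/1) = 42.
  m_13 = 1*42 - 21 = 21, d_13 = (479 - 21^2)/1 = 38/1 = 38: (m_13, d_13) = (m_1, d_1) = (21, 38), so from here the quotients repeat a_1, ..., a_12; the period length is 12.
So sqrt(479) = [21; (1, 7, 1, 3, 2, 21, 2, 3, 1, 7, 1, 42)] with period length k = 12.
k is even, so the fundamental solution of x^2 - 479y^2 = 1 is (p_{k-1}, q_{k-1}) = (p_11, q_11); compute convergents through index 11.
Convergents (p_i = a_i*p_{i-1} + p_{i-2}, q_i = a_i*q_{i-1} + q_{i-2} with p_{-2}=0, p_{-1}=1, q_{-2}=1, q_{-1}=0):
  i=0: a_0=21, p_0 = 21*1 + 0 = 21, q_0 = 21*0 + 1 = 1.
  i=1: a_1=1, p_1 = 1*21 + 1 = 22, q_1 = 1*1 + 0 = 1.
  i=2: a_2=7, p_2 = 7*22 + 21 = 175, q_2 = 7*1 + 1 = 8.
  i=3: a_3=1, p_3 = 1*175 + 22 = 197, q_3 = 1*8 + 1 = 9.
  i=4: a_4=3, p_4 = 3*197 + 175 = 766, q_4 = 3*9 + 8 = 35.
  i=5: a_5=2, p_5 = 2*766 + 197 = 1729, q_5 = 2*35 + 9 = 79.
  i=6: a_6=21, p_6 = 21*1729 + 766 = 37075, q_6 = 21*79 + 35 = 1694.
  i=7: a_7=2, p_7 = 2*37075 + 1729 = 75879, q_7 = 2*1694 + 79 = 3467.
  i=8: a_8=3, p_8 = 3*75879 + 37075 = 264712, q_8 = 3*3467 + 1694 = 12095.
  i=9: a_9=1, p_9 = 1*264712 + 75879 = 340591, q_9 = 1*12095 + 3467 = 15562.
  i=10: a_10=7, p_10 = 7*340591 + 264712 = 2648849, q_10 = 7*15562 + 12095 = 121029.
  i=11: a_11=1, p_11 = 1*2648849 + 340591 = 2989440, q_11 = 1*121029 + 15562 = 136591.
Check: 2989440^2 - 479*136591^2 = 8936751513600 - 8936751513599 = 1, so (x, y) = (2989440, 136591) solves the equation, and by the theorem it is the least positive solution.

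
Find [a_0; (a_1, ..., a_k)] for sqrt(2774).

Write x_i = (sqrt(2774) + m_i)/d_i with (m_0, d_0) = (0, 1). a_0 = floor(sqrt(2774)) = 52, since 52^2 = 2704 <= 2774 < 2809 = 53^2.
Iterate m_{i+1} = d_i*a_i - m_i, d_{i+1} = (2774 - m_{i+1}^2)/d_i, a_{i+1} = floor((a_0 + m_{i+1})/d_{i+1}):
  m_1 = 1*52 - 0 = 52, d_1 = (2774 - 52^2)/1 = 70/1 = 70, a_1 = floor((52 + 52)/70) = 1.
  m_2 = 70*1 - 52 = 18, d_2 = (2774 - 18^2)/70 = 2450/70 = 35, a_2 = floor((52 + 18)/35) = 2.
  m_3 = 35*2 - 18 = 52, d_3 = (2774 - 52^2)/35 = 70/35 = 2, a_3 = floor((52 + 52)/2) = 52.
  m_4 = 2*52 - 52 = 52, d_4 = (2774 - 52^2)/2 = 70/2 = 35, a_4 = floor((52 + 52)/35) = 2.
  m_5 = 35*2 - 52 = 18, d_5 = (2774 - 18^2)/35 = 2450/35 = 70, a_5 = floor((52 + 18)/70) = 1.
  m_6 = 70*1 - 18 = 52, d_6 = (2774 - 52^2)/70 = 70/70 = 1, a_6 = floor((52 + 52)/1) = 104.
  m_7 = 1*104 - 52 = 52, d_7 = (2774 - 52^2)/1 = 70/1 = 70: (m_7, d_7) = (m_1, d_1) = (52, 70), so from here the quotients repeat a_1, ..., a_6; the period length is 6.
Hence the expansion of sqrt(2774) is a_0 = 52 followed by the repeating block 1, 2, 52, 2, 1, 104 (period 6).

[52; (1, 2, 52, 2, 1, 104)]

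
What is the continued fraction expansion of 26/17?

Run the Euclidean algorithm on 26 and 17; the successive quotients are the partial quotients a_0, a_1, ... (each step inverts the fractional part left over by the previous one):
  26 = 1*17 + 9, so a_0 = 1.
  17 = 1*9 + 8, so a_1 = 1.
  9 = 1*8 + 1, so a_2 = 1.
  8 = 8*1 + 0, so a_3 = 8.
The remainder reaches 0 after 4 divisions, so the expansion has 4 partial quotients, read off in order.

[1; 1, 1, 8]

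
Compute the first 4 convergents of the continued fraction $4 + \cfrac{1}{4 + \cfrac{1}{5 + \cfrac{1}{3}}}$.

4/1, 17/4, 89/21, 284/67

Using the convergent recurrence p_i = a_i*p_{i-1} + p_{i-2}, q_i = a_i*q_{i-1} + q_{i-2} with p_{-2}=0, p_{-1}=1, q_{-2}=1, q_{-1}=0:
  i=0: a_0=4, p_0 = 4*1 + 0 = 4, q_0 = 4*0 + 1 = 1.
  i=1: a_1=4, p_1 = 4*4 + 1 = 17, q_1 = 4*1 + 0 = 4.
  i=2: a_2=5, p_2 = 5*17 + 4 = 89, q_2 = 5*4 + 1 = 21.
  i=3: a_3=3, p_3 = 3*89 + 17 = 284, q_3 = 3*21 + 4 = 67.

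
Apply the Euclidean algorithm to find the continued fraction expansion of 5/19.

Run the Euclidean algorithm on 5 and 19; the successive quotients are the partial quotients a_0, a_1, ... (each step inverts the fractional part left over by the previous one):
  5 = 0*19 + 5, so a_0 = 0.
  19 = 3*5 + 4, so a_1 = 3.
  5 = 1*4 + 1, so a_2 = 1.
  4 = 4*1 + 0, so a_3 = 4.
The remainder reaches 0 after 4 divisions, so the expansion has 4 partial quotients, read off in order.

[0; 3, 1, 4]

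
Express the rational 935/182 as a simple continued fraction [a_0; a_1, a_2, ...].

Run the Euclidean algorithm on 935 and 182; the successive quotients are the partial quotients a_0, a_1, ... (each step inverts the fractional part left over by the previous one):
  935 = 5*182 + 25, so a_0 = 5.
  182 = 7*25 + 7, so a_1 = 7.
  25 = 3*7 + 4, so a_2 = 3.
  7 = 1*4 + 3, so a_3 = 1.
  4 = 1*3 + 1, so a_4 = 1.
  3 = 3*1 + 0, so a_5 = 3.
The remainder reaches 0 after 6 divisions, so the expansion has 6 partial quotients, read off in order.

[5; 7, 3, 1, 1, 3]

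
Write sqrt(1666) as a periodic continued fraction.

[40; (1, 4, 2, 4, 1, 80)]

Write x_i = (sqrt(1666) + m_i)/d_i with (m_0, d_0) = (0, 1). a_0 = floor(sqrt(1666)) = 40, since 40^2 = 1600 <= 1666 < 1681 = 41^2.
Iterate m_{i+1} = d_i*a_i - m_i, d_{i+1} = (1666 - m_{i+1}^2)/d_i, a_{i+1} = floor((a_0 + m_{i+1})/d_{i+1}):
  m_1 = 1*40 - 0 = 40, d_1 = (1666 - 40^2)/1 = 66/1 = 66, a_1 = floor((40 + 40)/66) = 1.
  m_2 = 66*1 - 40 = 26, d_2 = (1666 - 26^2)/66 = 990/66 = 15, a_2 = floor((40 + 26)/15) = 4.
  m_3 = 15*4 - 26 = 34, d_3 = (1666 - 34^2)/15 = 510/15 = 34, a_3 = floor((40 + 34)/34) = 2.
  m_4 = 34*2 - 34 = 34, d_4 = (1666 - 34^2)/34 = 510/34 = 15, a_4 = floor((40 + 34)/15) = 4.
  m_5 = 15*4 - 34 = 26, d_5 = (1666 - 26^2)/15 = 990/15 = 66, a_5 = floor((40 + 26)/66) = 1.
  m_6 = 66*1 - 26 = 40, d_6 = (1666 - 40^2)/66 = 66/66 = 1, a_6 = floor((40 + 40)/1) = 80.
  m_7 = 1*80 - 40 = 40, d_7 = (1666 - 40^2)/1 = 66/1 = 66: (m_7, d_7) = (m_1, d_1) = (40, 66), so from here the quotients repeat a_1, ..., a_6; the period length is 6.
Hence the expansion of sqrt(1666) is a_0 = 40 followed by the repeating block 1, 4, 2, 4, 1, 80 (period 6).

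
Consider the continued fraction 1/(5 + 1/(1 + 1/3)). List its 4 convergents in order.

0/1, 1/5, 1/6, 4/23

Using the convergent recurrence p_i = a_i*p_{i-1} + p_{i-2}, q_i = a_i*q_{i-1} + q_{i-2} with p_{-2}=0, p_{-1}=1, q_{-2}=1, q_{-1}=0:
  i=0: a_0=0, p_0 = 0*1 + 0 = 0, q_0 = 0*0 + 1 = 1.
  i=1: a_1=5, p_1 = 5*0 + 1 = 1, q_1 = 5*1 + 0 = 5.
  i=2: a_2=1, p_2 = 1*1 + 0 = 1, q_2 = 1*5 + 1 = 6.
  i=3: a_3=3, p_3 = 3*1 + 1 = 4, q_3 = 3*6 + 5 = 23.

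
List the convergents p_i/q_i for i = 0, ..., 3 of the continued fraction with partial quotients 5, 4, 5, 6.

Using the convergent recurrence p_i = a_i*p_{i-1} + p_{i-2}, q_i = a_i*q_{i-1} + q_{i-2} with p_{-2}=0, p_{-1}=1, q_{-2}=1, q_{-1}=0:
  i=0: a_0=5, p_0 = 5*1 + 0 = 5, q_0 = 5*0 + 1 = 1.
  i=1: a_1=4, p_1 = 4*5 + 1 = 21, q_1 = 4*1 + 0 = 4.
  i=2: a_2=5, p_2 = 5*21 + 5 = 110, q_2 = 5*4 + 1 = 21.
  i=3: a_3=6, p_3 = 6*110 + 21 = 681, q_3 = 6*21 + 4 = 130.

5/1, 21/4, 110/21, 681/130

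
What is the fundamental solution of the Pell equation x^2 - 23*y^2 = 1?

First expand sqrt(23) as a continued fraction. With x_i = (sqrt(23) + m_i)/d_i and (m_0, d_0) = (0, 1): a_0 = floor(sqrt(23)) = 4, since 4^2 = 16 <= 23 < 25 = 5^2.
Iterate m_{i+1} = d_i*a_i - m_i, d_{i+1} = (23 - m_{i+1}^2)/d_i, a_{i+1} = floor((a_0 + m_{i+1})/d_{i+1}):
  m_1 = 1*4 - 0 = 4, d_1 = (23 - 4^2)/1 = 7/1 = 7, a_1 = floor((4 + 4)/7) = 1.
  m_2 = 7*1 - 4 = 3, d_2 = (23 - 3^2)/7 = 14/7 = 2, a_2 = floor((4 + 3)/2) = 3.
  m_3 = 2*3 - 3 = 3, d_3 = (23 - 3^2)/2 = 14/2 = 7, a_3 = floor((4 + 3)/7) = 1.
  m_4 = 7*1 - 3 = 4, d_4 = (23 - 4^2)/7 = 7/7 = 1, a_4 = floor((4 + 4)/1) = 8.
  m_5 = 1*8 - 4 = 4, d_5 = (23 - 4^2)/1 = 7/1 = 7: (m_5, d_5) = (m_1, d_1) = (4, 7), so from here the quotients repeat a_1, ..., a_4; the period length is 4.
So sqrt(23) = [4; (1, 3, 1, 8)] with period length k = 4.
k is even, so the fundamental solution of x^2 - 23y^2 = 1 is (p_{k-1}, q_{k-1}) = (p_3, q_3); compute convergents through index 3.
Convergents (p_i = a_i*p_{i-1} + p_{i-2}, q_i = a_i*q_{i-1} + q_{i-2} with p_{-2}=0, p_{-1}=1, q_{-2}=1, q_{-1}=0):
  i=0: a_0=4, p_0 = 4*1 + 0 = 4, q_0 = 4*0 + 1 = 1.
  i=1: a_1=1, p_1 = 1*4 + 1 = 5, q_1 = 1*1 + 0 = 1.
  i=2: a_2=3, p_2 = 3*5 + 4 = 19, q_2 = 3*1 + 1 = 4.
  i=3: a_3=1, p_3 = 1*19 + 5 = 24, q_3 = 1*4 + 1 = 5.
Check: 24^2 - 23*5^2 = 576 - 575 = 1, so (x, y) = (24, 5) solves the equation, and by the theorem it is the least positive solution.

(x, y) = (24, 5)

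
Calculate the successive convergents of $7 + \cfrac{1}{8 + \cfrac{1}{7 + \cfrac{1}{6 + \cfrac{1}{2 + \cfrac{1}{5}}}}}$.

7/1, 57/8, 406/57, 2493/350, 5392/757, 29453/4135

Using the convergent recurrence p_i = a_i*p_{i-1} + p_{i-2}, q_i = a_i*q_{i-1} + q_{i-2} with p_{-2}=0, p_{-1}=1, q_{-2}=1, q_{-1}=0:
  i=0: a_0=7, p_0 = 7*1 + 0 = 7, q_0 = 7*0 + 1 = 1.
  i=1: a_1=8, p_1 = 8*7 + 1 = 57, q_1 = 8*1 + 0 = 8.
  i=2: a_2=7, p_2 = 7*57 + 7 = 406, q_2 = 7*8 + 1 = 57.
  i=3: a_3=6, p_3 = 6*406 + 57 = 2493, q_3 = 6*57 + 8 = 350.
  i=4: a_4=2, p_4 = 2*2493 + 406 = 5392, q_4 = 2*350 + 57 = 757.
  i=5: a_5=5, p_5 = 5*5392 + 2493 = 29453, q_5 = 5*757 + 350 = 4135.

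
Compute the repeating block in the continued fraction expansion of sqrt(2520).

[50; (5, 100)]

Write x_i = (sqrt(2520) + m_i)/d_i with (m_0, d_0) = (0, 1). a_0 = floor(sqrt(2520)) = 50, since 50^2 = 2500 <= 2520 < 2601 = 51^2.
Iterate m_{i+1} = d_i*a_i - m_i, d_{i+1} = (2520 - m_{i+1}^2)/d_i, a_{i+1} = floor((a_0 + m_{i+1})/d_{i+1}):
  m_1 = 1*50 - 0 = 50, d_1 = (2520 - 50^2)/1 = 20/1 = 20, a_1 = floor((50 + 50)/20) = 5.
  m_2 = 20*5 - 50 = 50, d_2 = (2520 - 50^2)/20 = 20/20 = 1, a_2 = floor((50 + 50)/1) = 100.
  m_3 = 1*100 - 50 = 50, d_3 = (2520 - 50^2)/1 = 20/1 = 20: (m_3, d_3) = (m_1, d_1) = (50, 20), so from here the quotients repeat a_1, a_2; the period length is 2.
Hence the expansion of sqrt(2520) is a_0 = 50 followed by the repeating block 5, 100 (period 2).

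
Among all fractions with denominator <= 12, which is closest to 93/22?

Expand x = 93/22 as a continued fraction with the Euclidean algorithm:
  93 = 4*22 + 5, so a_0 = 4.
  22 = 4*5 + 2, so a_1 = 4.
  5 = 2*2 + 1, so a_2 = 2.
  2 = 2*1 + 0, so a_3 = 2.
so x = [4; 4, 2, 2].
Convergents (p_i = a_i*p_{i-1} + p_{i-2}, q_i = a_i*q_{i-1} + q_{i-2} with p_{-2}=0, p_{-1}=1, q_{-2}=1, q_{-1}=0), until the denominator exceeds 12:
  i=0: a_0=4, p_0 = 4*1 + 0 = 4, q_0 = 4*0 + 1 = 1.
  i=1: a_1=4, p_1 = 4*4 + 1 = 17, q_1 = 4*1 + 0 = 4.
  i=2: a_2=2, p_2 = 2*17 + 4 = 38, q_2 = 2*4 + 1 = 9.
  i=3: a_3=2, p_3 = 2*38 + 17 = 93, q_3 = 2*9 + 4 = 22.
q_3 = 22 > 12, so the last convergent with denominator <= 12 is p_2/q_2 = 38/9.
The closest fraction with denominator <= 12 is either p_2/q_2 or the intermediate fraction (k*p_2 + p_1)/(k*q_2 + q_1) with the largest k >= 1 whose denominator stays <= 12; these approach x as k grows, and every other convergent or intermediate fraction in range is farther away.
Largest k: floor((12 - q_1)/q_2) = floor((12 - 4)/9) = 0.
Since k = 0, no intermediate fraction beyond p_2/q_2 has denominator <= 12, so the convergent 38/9 is the closest (its error is |93*9 - 38*22|/(22*9) = 1/198).

38/9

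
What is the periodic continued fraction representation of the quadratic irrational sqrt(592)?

Write x_i = (sqrt(592) + m_i)/d_i with (m_0, d_0) = (0, 1). a_0 = floor(sqrt(592)) = 24, since 24^2 = 576 <= 592 < 625 = 25^2.
Iterate m_{i+1} = d_i*a_i - m_i, d_{i+1} = (592 - m_{i+1}^2)/d_i, a_{i+1} = floor((a_0 + m_{i+1})/d_{i+1}):
  m_1 = 1*24 - 0 = 24, d_1 = (592 - 24^2)/1 = 16/1 = 16, a_1 = floor((24 + 24)/16) = 3.
  m_2 = 16*3 - 24 = 24, d_2 = (592 - 24^2)/16 = 16/16 = 1, a_2 = floor((24 + 24)/1) = 48.
  m_3 = 1*48 - 24 = 24, d_3 = (592 - 24^2)/1 = 16/1 = 16: (m_3, d_3) = (m_1, d_1) = (24, 16), so from here the quotients repeat a_1, a_2; the period length is 2.
Hence the expansion of sqrt(592) is a_0 = 24 followed by the repeating block 3, 48 (period 2).

[24; (3, 48)]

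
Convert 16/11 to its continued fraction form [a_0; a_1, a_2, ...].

[1; 2, 5]

Run the Euclidean algorithm on 16 and 11; the successive quotients are the partial quotients a_0, a_1, ... (each step inverts the fractional part left over by the previous one):
  16 = 1*11 + 5, so a_0 = 1.
  11 = 2*5 + 1, so a_1 = 2.
  5 = 5*1 + 0, so a_2 = 5.
The remainder reaches 0 after 3 divisions, so the expansion has 3 partial quotients, read off in order.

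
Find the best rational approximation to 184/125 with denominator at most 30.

25/17

Expand x = 184/125 as a continued fraction with the Euclidean algorithm:
  184 = 1*125 + 59, so a_0 = 1.
  125 = 2*59 + 7, so a_1 = 2.
  59 = 8*7 + 3, so a_2 = 8.
  7 = 2*3 + 1, so a_3 = 2.
  3 = 3*1 + 0, so a_4 = 3.
so x = [1; 2, 8, 2, 3].
Convergents (p_i = a_i*p_{i-1} + p_{i-2}, q_i = a_i*q_{i-1} + q_{i-2} with p_{-2}=0, p_{-1}=1, q_{-2}=1, q_{-1}=0), until the denominator exceeds 30:
  i=0: a_0=1, p_0 = 1*1 + 0 = 1, q_0 = 1*0 + 1 = 1.
  i=1: a_1=2, p_1 = 2*1 + 1 = 3, q_1 = 2*1 + 0 = 2.
  i=2: a_2=8, p_2 = 8*3 + 1 = 25, q_2 = 8*2 + 1 = 17.
  i=3: a_3=2, p_3 = 2*25 + 3 = 53, q_3 = 2*17 + 2 = 36.
q_3 = 36 > 30, so the last convergent with denominator <= 30 is p_2/q_2 = 25/17.
The closest fraction with denominator <= 30 is either p_2/q_2 or the intermediate fraction (k*p_2 + p_1)/(k*q_2 + q_1) with the largest k >= 1 whose denominator stays <= 30; these approach x as k grows, and every other convergent or intermediate fraction in range is farther away.
Largest k: floor((30 - q_1)/q_2) = floor((30 - 2)/17) = 1.
That gives (1*25 + 3)/(1*17 + 2) = 28/19.
Compare the errors: |x - 25/17| = |184*17 - 25*125|/(125*17) = 3/2125, and |x - 28/19| = |184*19 - 28*125|/(125*19) = 4/2375.
Cross-multiplying, 3*2375 = 7125 < 8500 = 4*2125, so 3/2125 is smaller: the convergent 25/17 is closer to x than 28/19.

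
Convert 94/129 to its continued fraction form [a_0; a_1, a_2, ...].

Run the Euclidean algorithm on 94 and 129; the successive quotients are the partial quotients a_0, a_1, ... (each step inverts the fractional part left over by the previous one):
  94 = 0*129 + 94, so a_0 = 0.
  129 = 1*94 + 35, so a_1 = 1.
  94 = 2*35 + 24, so a_2 = 2.
  35 = 1*24 + 11, so a_3 = 1.
  24 = 2*11 + 2, so a_4 = 2.
  11 = 5*2 + 1, so a_5 = 5.
  2 = 2*1 + 0, so a_6 = 2.
The remainder reaches 0 after 7 divisions, so the expansion has 7 partial quotients, read off in order.

[0; 1, 2, 1, 2, 5, 2]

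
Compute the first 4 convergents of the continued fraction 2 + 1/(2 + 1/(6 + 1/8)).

Using the convergent recurrence p_i = a_i*p_{i-1} + p_{i-2}, q_i = a_i*q_{i-1} + q_{i-2} with p_{-2}=0, p_{-1}=1, q_{-2}=1, q_{-1}=0:
  i=0: a_0=2, p_0 = 2*1 + 0 = 2, q_0 = 2*0 + 1 = 1.
  i=1: a_1=2, p_1 = 2*2 + 1 = 5, q_1 = 2*1 + 0 = 2.
  i=2: a_2=6, p_2 = 6*5 + 2 = 32, q_2 = 6*2 + 1 = 13.
  i=3: a_3=8, p_3 = 8*32 + 5 = 261, q_3 = 8*13 + 2 = 106.

2/1, 5/2, 32/13, 261/106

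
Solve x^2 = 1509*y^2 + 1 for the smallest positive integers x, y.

(x, y) = (64393055, 1657656)

First expand sqrt(1509) as a continued fraction. With x_i = (sqrt(1509) + m_i)/d_i and (m_0, d_0) = (0, 1): a_0 = floor(sqrt(1509)) = 38, since 38^2 = 1444 <= 1509 < 1521 = 39^2.
Iterate m_{i+1} = d_i*a_i - m_i, d_{i+1} = (1509 - m_{i+1}^2)/d_i, a_{i+1} = floor((a_0 + m_{i+1})/d_{i+1}):
  m_1 = 1*38 - 0 = 38, d_1 = (1509 - 38^2)/1 = 65/1 = 65, a_1 = floor((38 + 38)/65) = 1.
  m_2 = 65*1 - 38 = 27, d_2 = (1509 - 27^2)/65 = 780/65 = 12, a_2 = floor((38 + 27)/12) = 5.
  m_3 = 12*5 - 27 = 33, d_3 = (1509 - 33^2)/12 = 420/12 = 35, a_3 = floor((38 + 33)/35) = 2.
  m_4 = 35*2 - 33 = 37, d_4 = (1509 - 37^2)/35 = 140/35 = 4, a_4 = floor((38 + 37)/4) = 18.
  m_5 = 4*18 - 37 = 35, d_5 = (1509 - 35^2)/4 = 284/4 = 71, a_5 = floor((38 + 35)/71) = 1.
  m_6 = 71*1 - 35 = 36, d_6 = (1509 - 36^2)/71 = 213/71 = 3, a_6 = floor((38 + 36)/3) = 24.
  m_7 = 3*24 - 36 = 36, d_7 = (1509 - 36^2)/3 = 213/3 = 71, a_7 = floor((38 + 36)/71) = 1.
  m_8 = 71*1 - 36 = 35, d_8 = (1509 - 35^2)/71 = 284/71 = 4, a_8 = floor((38 + 35)/4) = 18.
  m_9 = 4*18 - 35 = 37, d_9 = (1509 - 37^2)/4 = 140/4 = 35, a_9 = floor((38 + 37)/35) = 2.
  m_10 = 35*2 - 37 = 33, d_10 = (1509 - 33^2)/35 = 420/35 = 12, a_10 = floor((38 + 33)/12) = 5.
  m_11 = 12*5 - 33 = 27, d_11 = (1509 - 27^2)/12 = 780/12 = 65, a_11 = floor((38 + 27)/65) = 1.
  m_12 = 65*1 - 27 = 38, d_12 = (1509 - 38^2)/65 = 65/65 = 1, a_12 = floor((38 + 38)/1) = 76.
  m_13 = 1*76 - 38 = 38, d_13 = (1509 - 38^2)/1 = 65/1 = 65: (m_13, d_13) = (m_1, d_1) = (38, 65), so from here the quotients repeat a_1, ..., a_12; the period length is 12.
So sqrt(1509) = [38; (1, 5, 2, 18, 1, 24, 1, 18, 2, 5, 1, 76)] with period length k = 12.
k is even, so the fundamental solution of x^2 - 1509y^2 = 1 is (p_{k-1}, q_{k-1}) = (p_11, q_11); compute convergents through index 11.
Convergents (p_i = a_i*p_{i-1} + p_{i-2}, q_i = a_i*q_{i-1} + q_{i-2} with p_{-2}=0, p_{-1}=1, q_{-2}=1, q_{-1}=0):
  i=0: a_0=38, p_0 = 38*1 + 0 = 38, q_0 = 38*0 + 1 = 1.
  i=1: a_1=1, p_1 = 1*38 + 1 = 39, q_1 = 1*1 + 0 = 1.
  i=2: a_2=5, p_2 = 5*39 + 38 = 233, q_2 = 5*1 + 1 = 6.
  i=3: a_3=2, p_3 = 2*233 + 39 = 505, q_3 = 2*6 + 1 = 13.
  i=4: a_4=18, p_4 = 18*505 + 233 = 9323, q_4 = 18*13 + 6 = 240.
  i=5: a_5=1, p_5 = 1*9323 + 505 = 9828, q_5 = 1*240 + 13 = 253.
  i=6: a_6=24, p_6 = 24*9828 + 9323 = 245195, q_6 = 24*253 + 240 = 6312.
  i=7: a_7=1, p_7 = 1*245195 + 9828 = 255023, q_7 = 1*6312 + 253 = 6565.
  i=8: a_8=18, p_8 = 18*255023 + 245195 = 4835609, q_8 = 18*6565 + 6312 = 124482.
  i=9: a_9=2, p_9 = 2*4835609 + 255023 = 9926241, q_9 = 2*124482 + 6565 = 255529.
  i=10: a_10=5, p_10 = 5*9926241 + 4835609 = 54466814, q_10 = 5*255529 + 124482 = 1402127.
  i=11: a_11=1, p_11 = 1*54466814 + 9926241 = 64393055, q_11 = 1*1402127 + 255529 = 1657656.
Check: 64393055^2 - 1509*1657656^2 = 4146465532233025 - 4146465532233024 = 1, so (x, y) = (64393055, 1657656) solves the equation, and by the theorem it is the least positive solution.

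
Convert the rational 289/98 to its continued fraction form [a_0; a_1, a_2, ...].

[2; 1, 18, 1, 1, 2]

Run the Euclidean algorithm on 289 and 98; the successive quotients are the partial quotients a_0, a_1, ... (each step inverts the fractional part left over by the previous one):
  289 = 2*98 + 93, so a_0 = 2.
  98 = 1*93 + 5, so a_1 = 1.
  93 = 18*5 + 3, so a_2 = 18.
  5 = 1*3 + 2, so a_3 = 1.
  3 = 1*2 + 1, so a_4 = 1.
  2 = 2*1 + 0, so a_5 = 2.
The remainder reaches 0 after 6 divisions, so the expansion has 6 partial quotients, read off in order.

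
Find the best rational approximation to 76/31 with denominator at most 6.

5/2

Expand x = 76/31 as a continued fraction with the Euclidean algorithm:
  76 = 2*31 + 14, so a_0 = 2.
  31 = 2*14 + 3, so a_1 = 2.
  14 = 4*3 + 2, so a_2 = 4.
  3 = 1*2 + 1, so a_3 = 1.
  2 = 2*1 + 0, so a_4 = 2.
so x = [2; 2, 4, 1, 2].
Convergents (p_i = a_i*p_{i-1} + p_{i-2}, q_i = a_i*q_{i-1} + q_{i-2} with p_{-2}=0, p_{-1}=1, q_{-2}=1, q_{-1}=0), until the denominator exceeds 6:
  i=0: a_0=2, p_0 = 2*1 + 0 = 2, q_0 = 2*0 + 1 = 1.
  i=1: a_1=2, p_1 = 2*2 + 1 = 5, q_1 = 2*1 + 0 = 2.
  i=2: a_2=4, p_2 = 4*5 + 2 = 22, q_2 = 4*2 + 1 = 9.
q_2 = 9 > 6, so the last convergent with denominator <= 6 is p_1/q_1 = 5/2.
The closest fraction with denominator <= 6 is either p_1/q_1 or the intermediate fraction (k*p_1 + p_0)/(k*q_1 + q_0) with the largest k >= 1 whose denominator stays <= 6; these approach x as k grows, and every other convergent or intermediate fraction in range is farther away.
Largest k: floor((6 - q_0)/q_1) = floor((6 - 1)/2) = 2.
That gives (2*5 + 2)/(2*2 + 1) = 12/5.
Compare the errors: |x - 5/2| = |76*2 - 5*31|/(31*2) = 3/62, and |x - 12/5| = |76*5 - 12*31|/(31*5) = 8/155.
Cross-multiplying, 3*155 = 465 < 496 = 8*62, so 3/62 is smaller: the convergent 5/2 is closer to x than 12/5.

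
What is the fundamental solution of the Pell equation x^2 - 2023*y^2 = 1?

(x, y) = (2024, 45)

First expand sqrt(2023) as a continued fraction. With x_i = (sqrt(2023) + m_i)/d_i and (m_0, d_0) = (0, 1): a_0 = floor(sqrt(2023)) = 44, since 44^2 = 1936 <= 2023 < 2025 = 45^2.
Iterate m_{i+1} = d_i*a_i - m_i, d_{i+1} = (2023 - m_{i+1}^2)/d_i, a_{i+1} = floor((a_0 + m_{i+1})/d_{i+1}):
  m_1 = 1*44 - 0 = 44, d_1 = (2023 - 44^2)/1 = 87/1 = 87, a_1 = floor((44 + 44)/87) = 1.
  m_2 = 87*1 - 44 = 43, d_2 = (2023 - 43^2)/87 = 174/87 = 2, a_2 = floor((44 + 43)/2) = 43.
  m_3 = 2*43 - 43 = 43, d_3 = (2023 - 43^2)/2 = 174/2 = 87, a_3 = floor((44 + 43)/87) = 1.
  m_4 = 87*1 - 43 = 44, d_4 = (2023 - 44^2)/87 = 87/87 = 1, a_4 = floor((44 + 44)/1) = 88.
  m_5 = 1*88 - 44 = 44, d_5 = (2023 - 44^2)/1 = 87/1 = 87: (m_5, d_5) = (m_1, d_1) = (44, 87), so from here the quotients repeat a_1, ..., a_4; the period length is 4.
So sqrt(2023) = [44; (1, 43, 1, 88)] with period length k = 4.
k is even, so the fundamental solution of x^2 - 2023y^2 = 1 is (p_{k-1}, q_{k-1}) = (p_3, q_3); compute convergents through index 3.
Convergents (p_i = a_i*p_{i-1} + p_{i-2}, q_i = a_i*q_{i-1} + q_{i-2} with p_{-2}=0, p_{-1}=1, q_{-2}=1, q_{-1}=0):
  i=0: a_0=44, p_0 = 44*1 + 0 = 44, q_0 = 44*0 + 1 = 1.
  i=1: a_1=1, p_1 = 1*44 + 1 = 45, q_1 = 1*1 + 0 = 1.
  i=2: a_2=43, p_2 = 43*45 + 44 = 1979, q_2 = 43*1 + 1 = 44.
  i=3: a_3=1, p_3 = 1*1979 + 45 = 2024, q_3 = 1*44 + 1 = 45.
Check: 2024^2 - 2023*45^2 = 4096576 - 4096575 = 1, so (x, y) = (2024, 45) solves the equation, and by the theorem it is the least positive solution.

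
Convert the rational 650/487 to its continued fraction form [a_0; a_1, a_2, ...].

Run the Euclidean algorithm on 650 and 487; the successive quotients are the partial quotients a_0, a_1, ... (each step inverts the fractional part left over by the previous one):
  650 = 1*487 + 163, so a_0 = 1.
  487 = 2*163 + 161, so a_1 = 2.
  163 = 1*161 + 2, so a_2 = 1.
  161 = 80*2 + 1, so a_3 = 80.
  2 = 2*1 + 0, so a_4 = 2.
The remainder reaches 0 after 5 divisions, so the expansion has 5 partial quotients, read off in order.

[1; 2, 1, 80, 2]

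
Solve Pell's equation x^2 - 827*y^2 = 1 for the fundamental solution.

First expand sqrt(827) as a continued fraction. With x_i = (sqrt(827) + m_i)/d_i and (m_0, d_0) = (0, 1): a_0 = floor(sqrt(827)) = 28, since 28^2 = 784 <= 827 < 841 = 29^2.
Iterate m_{i+1} = d_i*a_i - m_i, d_{i+1} = (827 - m_{i+1}^2)/d_i, a_{i+1} = floor((a_0 + m_{i+1})/d_{i+1}):
  m_1 = 1*28 - 0 = 28, d_1 = (827 - 28^2)/1 = 43/1 = 43, a_1 = floor((28 + 28)/43) = 1.
  m_2 = 43*1 - 28 = 15, d_2 = (827 - 15^2)/43 = 602/43 = 14, a_2 = floor((28 + 15)/14) = 3.
  m_3 = 14*3 - 15 = 27, d_3 = (827 - 27^2)/14 = 98/14 = 7, a_3 = floor((28 + 27)/7) = 7.
  m_4 = 7*7 - 27 = 22, d_4 = (827 - 22^2)/7 = 343/7 = 49, a_4 = floor((28 + 22)/49) = 1.
  m_5 = 49*1 - 22 = 27, d_5 = (827 - 27^2)/49 = 98/49 = 2, a_5 = floor((28 + 27)/2) = 27.
  m_6 = 2*27 - 27 = 27, d_6 = (827 - 27^2)/2 = 98/2 = 49, a_6 = floor((28 + 27)/49) = 1.
  m_7 = 49*1 - 27 = 22, d_7 = (827 - 22^2)/49 = 343/49 = 7, a_7 = floor((28 + 22)/7) = 7.
  m_8 = 7*7 - 22 = 27, d_8 = (827 - 27^2)/7 = 98/7 = 14, a_8 = floor((28 + 27)/14) = 3.
  m_9 = 14*3 - 27 = 15, d_9 = (827 - 15^2)/14 = 602/14 = 43, a_9 = floor((28 + 15)/43) = 1.
  m_10 = 43*1 - 15 = 28, d_10 = (827 - 28^2)/43 = 43/43 = 1, a_10 = floor((28 + 28)/1) = 56.
  m_11 = 1*56 - 28 = 28, d_11 = (827 - 28^2)/1 = 43/1 = 43: (m_11, d_11) = (m_1, d_1) = (28, 43), so from here the quotients repeat a_1, ..., a_10; the period length is 10.
So sqrt(827) = [28; (1, 3, 7, 1, 27, 1, 7, 3, 1, 56)] with period length k = 10.
k is even, so the fundamental solution of x^2 - 827y^2 = 1 is (p_{k-1}, q_{k-1}) = (p_9, q_9); compute convergents through index 9.
Convergents (p_i = a_i*p_{i-1} + p_{i-2}, q_i = a_i*q_{i-1} + q_{i-2} with p_{-2}=0, p_{-1}=1, q_{-2}=1, q_{-1}=0):
  i=0: a_0=28, p_0 = 28*1 + 0 = 28, q_0 = 28*0 + 1 = 1.
  i=1: a_1=1, p_1 = 1*28 + 1 = 29, q_1 = 1*1 + 0 = 1.
  i=2: a_2=3, p_2 = 3*29 + 28 = 115, q_2 = 3*1 + 1 = 4.
  i=3: a_3=7, p_3 = 7*115 + 29 = 834, q_3 = 7*4 + 1 = 29.
  i=4: a_4=1, p_4 = 1*834 + 115 = 949, q_4 = 1*29 + 4 = 33.
  i=5: a_5=27, p_5 = 27*949 + 834 = 26457, q_5 = 27*33 + 29 = 920.
  i=6: a_6=1, p_6 = 1*26457 + 949 = 27406, q_6 = 1*920 + 33 = 953.
  i=7: a_7=7, p_7 = 7*27406 + 26457 = 218299, q_7 = 7*953 + 920 = 7591.
  i=8: a_8=3, p_8 = 3*218299 + 27406 = 682303, q_8 = 3*7591 + 953 = 23726.
  i=9: a_9=1, p_9 = 1*682303 + 218299 = 900602, q_9 = 1*23726 + 7591 = 31317.
Check: 900602^2 - 827*31317^2 = 811083962404 - 811083962403 = 1, so (x, y) = (900602, 31317) solves the equation, and by the theorem it is the least positive solution.

(x, y) = (900602, 31317)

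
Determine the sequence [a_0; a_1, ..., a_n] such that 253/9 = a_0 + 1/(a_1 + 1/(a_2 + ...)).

Run the Euclidean algorithm on 253 and 9; the successive quotients are the partial quotients a_0, a_1, ... (each step inverts the fractional part left over by the previous one):
  253 = 28*9 + 1, so a_0 = 28.
  9 = 9*1 + 0, so a_1 = 9.
The remainder reaches 0 after 2 divisions, so the expansion has 2 partial quotients, read off in order.

[28; 9]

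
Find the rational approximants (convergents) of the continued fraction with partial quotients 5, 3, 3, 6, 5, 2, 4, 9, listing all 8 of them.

Using the convergent recurrence p_i = a_i*p_{i-1} + p_{i-2}, q_i = a_i*q_{i-1} + q_{i-2} with p_{-2}=0, p_{-1}=1, q_{-2}=1, q_{-1}=0:
  i=0: a_0=5, p_0 = 5*1 + 0 = 5, q_0 = 5*0 + 1 = 1.
  i=1: a_1=3, p_1 = 3*5 + 1 = 16, q_1 = 3*1 + 0 = 3.
  i=2: a_2=3, p_2 = 3*16 + 5 = 53, q_2 = 3*3 + 1 = 10.
  i=3: a_3=6, p_3 = 6*53 + 16 = 334, q_3 = 6*10 + 3 = 63.
  i=4: a_4=5, p_4 = 5*334 + 53 = 1723, q_4 = 5*63 + 10 = 325.
  i=5: a_5=2, p_5 = 2*1723 + 334 = 3780, q_5 = 2*325 + 63 = 713.
  i=6: a_6=4, p_6 = 4*3780 + 1723 = 16843, q_6 = 4*713 + 325 = 3177.
  i=7: a_7=9, p_7 = 9*16843 + 3780 = 155367, q_7 = 9*3177 + 713 = 29306.

5/1, 16/3, 53/10, 334/63, 1723/325, 3780/713, 16843/3177, 155367/29306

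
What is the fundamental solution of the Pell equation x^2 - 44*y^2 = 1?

First expand sqrt(44) as a continued fraction. With x_i = (sqrt(44) + m_i)/d_i and (m_0, d_0) = (0, 1): a_0 = floor(sqrt(44)) = 6, since 6^2 = 36 <= 44 < 49 = 7^2.
Iterate m_{i+1} = d_i*a_i - m_i, d_{i+1} = (44 - m_{i+1}^2)/d_i, a_{i+1} = floor((a_0 + m_{i+1})/d_{i+1}):
  m_1 = 1*6 - 0 = 6, d_1 = (44 - 6^2)/1 = 8/1 = 8, a_1 = floor((6 + 6)/8) = 1.
  m_2 = 8*1 - 6 = 2, d_2 = (44 - 2^2)/8 = 40/8 = 5, a_2 = floor((6 + 2)/5) = 1.
  m_3 = 5*1 - 2 = 3, d_3 = (44 - 3^2)/5 = 35/5 = 7, a_3 = floor((6 + 3)/7) = 1.
  m_4 = 7*1 - 3 = 4, d_4 = (44 - 4^2)/7 = 28/7 = 4, a_4 = floor((6 + 4)/4) = 2.
  m_5 = 4*2 - 4 = 4, d_5 = (44 - 4^2)/4 = 28/4 = 7, a_5 = floor((6 + 4)/7) = 1.
  m_6 = 7*1 - 4 = 3, d_6 = (44 - 3^2)/7 = 35/7 = 5, a_6 = floor((6 + 3)/5) = 1.
  m_7 = 5*1 - 3 = 2, d_7 = (44 - 2^2)/5 = 40/5 = 8, a_7 = floor((6 + 2)/8) = 1.
  m_8 = 8*1 - 2 = 6, d_8 = (44 - 6^2)/8 = 8/8 = 1, a_8 = floor((6 + 6)/1) = 12.
  m_9 = 1*12 - 6 = 6, d_9 = (44 - 6^2)/1 = 8/1 = 8: (m_9, d_9) = (m_1, d_1) = (6, 8), so from here the quotients repeat a_1, ..., a_8; the period length is 8.
So sqrt(44) = [6; (1, 1, 1, 2, 1, 1, 1, 12)] with period length k = 8.
k is even, so the fundamental solution of x^2 - 44y^2 = 1 is (p_{k-1}, q_{k-1}) = (p_7, q_7); compute convergents through index 7.
Convergents (p_i = a_i*p_{i-1} + p_{i-2}, q_i = a_i*q_{i-1} + q_{i-2} with p_{-2}=0, p_{-1}=1, q_{-2}=1, q_{-1}=0):
  i=0: a_0=6, p_0 = 6*1 + 0 = 6, q_0 = 6*0 + 1 = 1.
  i=1: a_1=1, p_1 = 1*6 + 1 = 7, q_1 = 1*1 + 0 = 1.
  i=2: a_2=1, p_2 = 1*7 + 6 = 13, q_2 = 1*1 + 1 = 2.
  i=3: a_3=1, p_3 = 1*13 + 7 = 20, q_3 = 1*2 + 1 = 3.
  i=4: a_4=2, p_4 = 2*20 + 13 = 53, q_4 = 2*3 + 2 = 8.
  i=5: a_5=1, p_5 = 1*53 + 20 = 73, q_5 = 1*8 + 3 = 11.
  i=6: a_6=1, p_6 = 1*73 + 53 = 126, q_6 = 1*11 + 8 = 19.
  i=7: a_7=1, p_7 = 1*126 + 73 = 199, q_7 = 1*19 + 11 = 30.
Check: 199^2 - 44*30^2 = 39601 - 39600 = 1, so (x, y) = (199, 30) solves the equation, and by the theorem it is the least positive solution.

(x, y) = (199, 30)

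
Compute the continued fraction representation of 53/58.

[0; 1, 10, 1, 1, 2]

Run the Euclidean algorithm on 53 and 58; the successive quotients are the partial quotients a_0, a_1, ... (each step inverts the fractional part left over by the previous one):
  53 = 0*58 + 53, so a_0 = 0.
  58 = 1*53 + 5, so a_1 = 1.
  53 = 10*5 + 3, so a_2 = 10.
  5 = 1*3 + 2, so a_3 = 1.
  3 = 1*2 + 1, so a_4 = 1.
  2 = 2*1 + 0, so a_5 = 2.
The remainder reaches 0 after 6 divisions, so the expansion has 6 partial quotients, read off in order.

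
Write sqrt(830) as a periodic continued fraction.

[28; (1, 4, 3, 1, 10, 1, 3, 4, 1, 56)]

Write x_i = (sqrt(830) + m_i)/d_i with (m_0, d_0) = (0, 1). a_0 = floor(sqrt(830)) = 28, since 28^2 = 784 <= 830 < 841 = 29^2.
Iterate m_{i+1} = d_i*a_i - m_i, d_{i+1} = (830 - m_{i+1}^2)/d_i, a_{i+1} = floor((a_0 + m_{i+1})/d_{i+1}):
  m_1 = 1*28 - 0 = 28, d_1 = (830 - 28^2)/1 = 46/1 = 46, a_1 = floor((28 + 28)/46) = 1.
  m_2 = 46*1 - 28 = 18, d_2 = (830 - 18^2)/46 = 506/46 = 11, a_2 = floor((28 + 18)/11) = 4.
  m_3 = 11*4 - 18 = 26, d_3 = (830 - 26^2)/11 = 154/11 = 14, a_3 = floor((28 + 26)/14) = 3.
  m_4 = 14*3 - 26 = 16, d_4 = (830 - 16^2)/14 = 574/14 = 41, a_4 = floor((28 + 16)/41) = 1.
  m_5 = 41*1 - 16 = 25, d_5 = (830 - 25^2)/41 = 205/41 = 5, a_5 = floor((28 + 25)/5) = 10.
  m_6 = 5*10 - 25 = 25, d_6 = (830 - 25^2)/5 = 205/5 = 41, a_6 = floor((28 + 25)/41) = 1.
  m_7 = 41*1 - 25 = 16, d_7 = (830 - 16^2)/41 = 574/41 = 14, a_7 = floor((28 + 16)/14) = 3.
  m_8 = 14*3 - 16 = 26, d_8 = (830 - 26^2)/14 = 154/14 = 11, a_8 = floor((28 + 26)/11) = 4.
  m_9 = 11*4 - 26 = 18, d_9 = (830 - 18^2)/11 = 506/11 = 46, a_9 = floor((28 + 18)/46) = 1.
  m_10 = 46*1 - 18 = 28, d_10 = (830 - 28^2)/46 = 46/46 = 1, a_10 = floor((28 + 28)/1) = 56.
  m_11 = 1*56 - 28 = 28, d_11 = (830 - 28^2)/1 = 46/1 = 46: (m_11, d_11) = (m_1, d_1) = (28, 46), so from here the quotients repeat a_1, ..., a_10; the period length is 10.
Hence the expansion of sqrt(830) is a_0 = 28 followed by the repeating block 1, 4, 3, 1, 10, 1, 3, 4, 1, 56 (period 10).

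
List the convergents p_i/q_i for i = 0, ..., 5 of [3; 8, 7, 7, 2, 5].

3/1, 25/8, 178/57, 1271/407, 2720/871, 14871/4762

Using the convergent recurrence p_i = a_i*p_{i-1} + p_{i-2}, q_i = a_i*q_{i-1} + q_{i-2} with p_{-2}=0, p_{-1}=1, q_{-2}=1, q_{-1}=0:
  i=0: a_0=3, p_0 = 3*1 + 0 = 3, q_0 = 3*0 + 1 = 1.
  i=1: a_1=8, p_1 = 8*3 + 1 = 25, q_1 = 8*1 + 0 = 8.
  i=2: a_2=7, p_2 = 7*25 + 3 = 178, q_2 = 7*8 + 1 = 57.
  i=3: a_3=7, p_3 = 7*178 + 25 = 1271, q_3 = 7*57 + 8 = 407.
  i=4: a_4=2, p_4 = 2*1271 + 178 = 2720, q_4 = 2*407 + 57 = 871.
  i=5: a_5=5, p_5 = 5*2720 + 1271 = 14871, q_5 = 5*871 + 407 = 4762.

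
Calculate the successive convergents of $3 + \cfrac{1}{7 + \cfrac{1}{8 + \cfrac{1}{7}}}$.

3/1, 22/7, 179/57, 1275/406

Using the convergent recurrence p_i = a_i*p_{i-1} + p_{i-2}, q_i = a_i*q_{i-1} + q_{i-2} with p_{-2}=0, p_{-1}=1, q_{-2}=1, q_{-1}=0:
  i=0: a_0=3, p_0 = 3*1 + 0 = 3, q_0 = 3*0 + 1 = 1.
  i=1: a_1=7, p_1 = 7*3 + 1 = 22, q_1 = 7*1 + 0 = 7.
  i=2: a_2=8, p_2 = 8*22 + 3 = 179, q_2 = 8*7 + 1 = 57.
  i=3: a_3=7, p_3 = 7*179 + 22 = 1275, q_3 = 7*57 + 7 = 406.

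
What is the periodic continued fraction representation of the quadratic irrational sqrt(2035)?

[45; (9, 90)]

Write x_i = (sqrt(2035) + m_i)/d_i with (m_0, d_0) = (0, 1). a_0 = floor(sqrt(2035)) = 45, since 45^2 = 2025 <= 2035 < 2116 = 46^2.
Iterate m_{i+1} = d_i*a_i - m_i, d_{i+1} = (2035 - m_{i+1}^2)/d_i, a_{i+1} = floor((a_0 + m_{i+1})/d_{i+1}):
  m_1 = 1*45 - 0 = 45, d_1 = (2035 - 45^2)/1 = 10/1 = 10, a_1 = floor((45 + 45)/10) = 9.
  m_2 = 10*9 - 45 = 45, d_2 = (2035 - 45^2)/10 = 10/10 = 1, a_2 = floor((45 + 45)/1) = 90.
  m_3 = 1*90 - 45 = 45, d_3 = (2035 - 45^2)/1 = 10/1 = 10: (m_3, d_3) = (m_1, d_1) = (45, 10), so from here the quotients repeat a_1, a_2; the period length is 2.
Hence the expansion of sqrt(2035) is a_0 = 45 followed by the repeating block 9, 90 (period 2).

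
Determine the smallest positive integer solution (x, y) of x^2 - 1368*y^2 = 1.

First expand sqrt(1368) as a continued fraction. With x_i = (sqrt(1368) + m_i)/d_i and (m_0, d_0) = (0, 1): a_0 = floor(sqrt(1368)) = 36, since 36^2 = 1296 <= 1368 < 1369 = 37^2.
Iterate m_{i+1} = d_i*a_i - m_i, d_{i+1} = (1368 - m_{i+1}^2)/d_i, a_{i+1} = floor((a_0 + m_{i+1})/d_{i+1}):
  m_1 = 1*36 - 0 = 36, d_1 = (1368 - 36^2)/1 = 72/1 = 72, a_1 = floor((36 + 36)/72) = 1.
  m_2 = 72*1 - 36 = 36, d_2 = (1368 - 36^2)/72 = 72/72 = 1, a_2 = floor((36 + 36)/1) = 72.
  m_3 = 1*72 - 36 = 36, d_3 = (1368 - 36^2)/1 = 72/1 = 72: (m_3, d_3) = (m_1, d_1) = (36, 72), so from here the quotients repeat a_1, a_2; the period length is 2.
So sqrt(1368) = [36; (1, 72)] with period length k = 2.
k is even, so the fundamental solution of x^2 - 1368y^2 = 1 is (p_{k-1}, q_{k-1}) = (p_1, q_1); compute convergents through index 1.
Convergents (p_i = a_i*p_{i-1} + p_{i-2}, q_i = a_i*q_{i-1} + q_{i-2} with p_{-2}=0, p_{-1}=1, q_{-2}=1, q_{-1}=0):
  i=0: a_0=36, p_0 = 36*1 + 0 = 36, q_0 = 36*0 + 1 = 1.
  i=1: a_1=1, p_1 = 1*36 + 1 = 37, q_1 = 1*1 + 0 = 1.
Check: 37^2 - 1368*1^2 = 1369 - 1368 = 1, so (x, y) = (37, 1) solves the equation, and by the theorem it is the least positive solution.

(x, y) = (37, 1)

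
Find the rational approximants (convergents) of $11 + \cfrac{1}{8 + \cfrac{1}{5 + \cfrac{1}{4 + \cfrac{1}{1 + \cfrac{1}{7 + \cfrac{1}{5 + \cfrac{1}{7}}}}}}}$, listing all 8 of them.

11/1, 89/8, 456/41, 1913/172, 2369/213, 18496/1663, 94849/8528, 682439/61359

Using the convergent recurrence p_i = a_i*p_{i-1} + p_{i-2}, q_i = a_i*q_{i-1} + q_{i-2} with p_{-2}=0, p_{-1}=1, q_{-2}=1, q_{-1}=0:
  i=0: a_0=11, p_0 = 11*1 + 0 = 11, q_0 = 11*0 + 1 = 1.
  i=1: a_1=8, p_1 = 8*11 + 1 = 89, q_1 = 8*1 + 0 = 8.
  i=2: a_2=5, p_2 = 5*89 + 11 = 456, q_2 = 5*8 + 1 = 41.
  i=3: a_3=4, p_3 = 4*456 + 89 = 1913, q_3 = 4*41 + 8 = 172.
  i=4: a_4=1, p_4 = 1*1913 + 456 = 2369, q_4 = 1*172 + 41 = 213.
  i=5: a_5=7, p_5 = 7*2369 + 1913 = 18496, q_5 = 7*213 + 172 = 1663.
  i=6: a_6=5, p_6 = 5*18496 + 2369 = 94849, q_6 = 5*1663 + 213 = 8528.
  i=7: a_7=7, p_7 = 7*94849 + 18496 = 682439, q_7 = 7*8528 + 1663 = 61359.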